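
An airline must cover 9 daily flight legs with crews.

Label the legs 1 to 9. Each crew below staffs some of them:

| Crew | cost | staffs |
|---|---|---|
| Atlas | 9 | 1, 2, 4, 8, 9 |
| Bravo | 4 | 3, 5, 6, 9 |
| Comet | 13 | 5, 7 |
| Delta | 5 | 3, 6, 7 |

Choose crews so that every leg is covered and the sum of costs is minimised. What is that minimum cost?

Atlas, Bravo, Delta together cover every leg (Atlas ∪ Bravo ∪ Delta = {1, 2, 3, 4, 5, 6, 7, 8, 9}); total cost 9 + 4 + 5 = 18.
No covering selection has total cost below 18.

18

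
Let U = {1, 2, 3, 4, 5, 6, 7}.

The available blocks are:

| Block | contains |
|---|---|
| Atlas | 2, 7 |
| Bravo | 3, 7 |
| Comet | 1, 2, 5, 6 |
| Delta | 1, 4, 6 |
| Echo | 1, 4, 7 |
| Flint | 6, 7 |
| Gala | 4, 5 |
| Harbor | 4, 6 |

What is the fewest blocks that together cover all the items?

Bravo and Comet and Harbor together: Bravo ∪ Comet ∪ Harbor = {1, 2, 3, 4, 5, 6, 7} — every item is covered.
Only Bravo contains 3, so Bravo is forced; the remaining 5 items need at least 2 more blocks (each remaining block adds at most 4) — so at least 3 blocks are needed, and 3 is optimal.

3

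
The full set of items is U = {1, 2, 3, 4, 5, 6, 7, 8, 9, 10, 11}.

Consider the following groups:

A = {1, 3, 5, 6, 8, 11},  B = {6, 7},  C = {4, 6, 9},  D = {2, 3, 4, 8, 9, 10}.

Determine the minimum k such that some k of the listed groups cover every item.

A and B and D together: A ∪ B ∪ D = {1, 2, 3, 4, 5, 6, 7, 8, 9, 10, 11} — every item is covered.
Only A contains 1, so A is forced; the remaining 5 items need at least 2 more groups (each remaining group adds at most 4) — so at least 3 groups are needed, and 3 is optimal.

3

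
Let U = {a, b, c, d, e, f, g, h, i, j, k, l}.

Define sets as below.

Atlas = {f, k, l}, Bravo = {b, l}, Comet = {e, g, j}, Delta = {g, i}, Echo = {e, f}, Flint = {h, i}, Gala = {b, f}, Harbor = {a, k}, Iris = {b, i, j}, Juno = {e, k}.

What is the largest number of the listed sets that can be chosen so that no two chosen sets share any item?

4

Bravo, Comet, Flint, Harbor are pairwise disjoint (Bravo={b,l}; Comet={e,g,j}; Flint={h,i}; Harbor={a,k}).
Every remaining set overlaps one of these, and no 5 of the listed sets are pairwise disjoint, so 4 is the maximum.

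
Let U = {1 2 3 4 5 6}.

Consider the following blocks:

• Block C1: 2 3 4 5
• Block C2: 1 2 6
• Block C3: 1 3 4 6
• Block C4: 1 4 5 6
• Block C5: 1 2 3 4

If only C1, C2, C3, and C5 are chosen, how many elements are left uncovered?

Union of C1, C2, C3, C5 = {1, 2, 3, 4, 5, 6} — that's every element, so 0 are uncovered.

0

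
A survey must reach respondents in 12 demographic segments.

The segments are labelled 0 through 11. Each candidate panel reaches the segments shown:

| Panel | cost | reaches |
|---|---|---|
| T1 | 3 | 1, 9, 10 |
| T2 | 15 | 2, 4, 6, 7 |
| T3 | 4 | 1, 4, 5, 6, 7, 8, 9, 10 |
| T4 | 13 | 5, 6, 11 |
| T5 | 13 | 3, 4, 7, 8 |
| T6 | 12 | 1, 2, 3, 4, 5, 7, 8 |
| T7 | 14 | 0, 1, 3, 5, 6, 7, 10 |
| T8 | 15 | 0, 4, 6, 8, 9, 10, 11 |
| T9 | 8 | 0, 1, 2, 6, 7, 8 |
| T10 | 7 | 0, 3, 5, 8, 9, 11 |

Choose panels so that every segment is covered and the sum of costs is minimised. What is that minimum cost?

19

T3, T9, T10 together cover every segment (T3 ∪ T9 ∪ T10 = {0, 1, 2, 3, 4, 5, 6, 7, 8, 9, 10, 11}); total cost 4 + 8 + 7 = 19.
No covering selection has total cost below 19.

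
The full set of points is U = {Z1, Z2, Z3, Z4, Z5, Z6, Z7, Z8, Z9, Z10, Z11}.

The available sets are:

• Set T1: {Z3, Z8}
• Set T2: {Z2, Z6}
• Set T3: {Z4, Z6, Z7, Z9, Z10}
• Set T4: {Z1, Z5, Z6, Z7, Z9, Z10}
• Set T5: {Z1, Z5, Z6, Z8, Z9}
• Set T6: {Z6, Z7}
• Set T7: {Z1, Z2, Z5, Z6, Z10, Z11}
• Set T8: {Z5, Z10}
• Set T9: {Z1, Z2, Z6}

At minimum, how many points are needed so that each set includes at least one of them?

3

The 3 points {Z3, Z5, Z6} hit every set.
The sets T1, T6, T8 are pairwise disjoint, so any hitting set needs a separate point for each — at least 3. Hence 3 is optimal.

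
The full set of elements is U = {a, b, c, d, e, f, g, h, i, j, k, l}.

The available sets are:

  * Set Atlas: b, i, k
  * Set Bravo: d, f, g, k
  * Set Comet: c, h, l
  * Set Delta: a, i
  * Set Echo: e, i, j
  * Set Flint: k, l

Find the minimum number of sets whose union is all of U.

5

Atlas, Bravo, Comet, Delta, and Echo cover everything between them: the union {a, b, c, d, e, f, g, h, i, j, k, l} is all of U.
No 4 of the 6 sets cover everything (all 15 combinations miss at least one element), so 5 is optimal.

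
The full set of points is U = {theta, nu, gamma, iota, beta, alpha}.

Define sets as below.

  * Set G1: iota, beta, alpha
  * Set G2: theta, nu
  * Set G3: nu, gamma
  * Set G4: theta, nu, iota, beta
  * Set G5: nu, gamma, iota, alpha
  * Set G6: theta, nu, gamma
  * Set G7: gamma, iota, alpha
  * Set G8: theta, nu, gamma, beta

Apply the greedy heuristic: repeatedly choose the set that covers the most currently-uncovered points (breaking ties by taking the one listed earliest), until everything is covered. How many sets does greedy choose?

Greedy: pick G4 (covers 4 new) → pick G5 (covers 2 new). Total picks: 2.

2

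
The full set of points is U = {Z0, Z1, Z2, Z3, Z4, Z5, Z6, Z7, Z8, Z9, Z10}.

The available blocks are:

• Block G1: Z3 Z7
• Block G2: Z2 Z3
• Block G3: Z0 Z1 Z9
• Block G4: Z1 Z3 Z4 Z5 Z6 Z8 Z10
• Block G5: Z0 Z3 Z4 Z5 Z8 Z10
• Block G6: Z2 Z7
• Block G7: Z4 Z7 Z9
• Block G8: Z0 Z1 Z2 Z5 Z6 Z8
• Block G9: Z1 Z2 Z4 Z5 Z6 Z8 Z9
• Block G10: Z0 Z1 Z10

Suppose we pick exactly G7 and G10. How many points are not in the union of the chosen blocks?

Union of G7, G10 = {Z0, Z1, Z4, Z7, Z9, Z10}.
Not covered: Z2, Z3, Z5, Z6, Z8 — 5 points.

5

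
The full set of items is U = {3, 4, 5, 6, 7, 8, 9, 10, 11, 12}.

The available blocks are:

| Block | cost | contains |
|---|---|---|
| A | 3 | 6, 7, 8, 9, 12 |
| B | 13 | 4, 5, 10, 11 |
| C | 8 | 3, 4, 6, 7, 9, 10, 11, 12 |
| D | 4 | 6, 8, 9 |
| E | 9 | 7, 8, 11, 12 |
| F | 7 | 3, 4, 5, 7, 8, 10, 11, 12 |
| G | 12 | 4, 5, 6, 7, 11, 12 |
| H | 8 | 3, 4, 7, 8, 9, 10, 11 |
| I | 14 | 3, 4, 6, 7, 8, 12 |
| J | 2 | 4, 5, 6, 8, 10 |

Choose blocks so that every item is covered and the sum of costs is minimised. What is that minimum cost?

C, J together cover every item (C ∪ J = {3, 4, 5, 6, 7, 8, 9, 10, 11, 12}); total cost 8 + 2 = 10.
The greedy pick J, A, F costs 12; no covering selection beats 10.

10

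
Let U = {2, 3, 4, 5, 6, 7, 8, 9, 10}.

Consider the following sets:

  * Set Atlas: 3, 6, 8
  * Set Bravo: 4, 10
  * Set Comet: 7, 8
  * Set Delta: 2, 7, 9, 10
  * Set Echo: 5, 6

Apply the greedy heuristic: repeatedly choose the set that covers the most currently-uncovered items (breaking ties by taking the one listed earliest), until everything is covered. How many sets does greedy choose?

4

Greedy: pick Delta (covers 4 new) → pick Atlas (covers 3 new) → pick Bravo (covers 1 new) → pick Echo (covers 1 new). Total picks: 4.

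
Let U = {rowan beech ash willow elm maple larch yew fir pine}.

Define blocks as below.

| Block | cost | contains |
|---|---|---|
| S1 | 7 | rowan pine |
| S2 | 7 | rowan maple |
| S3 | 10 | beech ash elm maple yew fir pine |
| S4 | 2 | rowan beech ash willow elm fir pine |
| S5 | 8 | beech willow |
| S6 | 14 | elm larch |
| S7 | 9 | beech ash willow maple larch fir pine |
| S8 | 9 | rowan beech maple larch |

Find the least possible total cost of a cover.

21

S3, S4, S8 together cover every element (S3 ∪ S4 ∪ S8 = {rowan, beech, ash, willow, elm, maple, larch, yew, fir, pine}); total cost 10 + 2 + 9 = 21.
No covering selection has total cost below 21.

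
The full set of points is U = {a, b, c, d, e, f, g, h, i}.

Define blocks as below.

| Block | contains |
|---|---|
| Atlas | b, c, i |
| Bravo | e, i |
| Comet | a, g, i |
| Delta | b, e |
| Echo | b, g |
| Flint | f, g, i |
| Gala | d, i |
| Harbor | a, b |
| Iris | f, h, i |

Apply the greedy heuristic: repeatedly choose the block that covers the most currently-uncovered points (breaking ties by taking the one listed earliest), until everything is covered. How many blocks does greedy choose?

Greedy: pick Atlas (covers 3 new) → pick Comet (covers 2 new) → pick Iris (covers 2 new) → pick Bravo (covers 1 new) → pick Gala (covers 1 new). Total picks: 5.

5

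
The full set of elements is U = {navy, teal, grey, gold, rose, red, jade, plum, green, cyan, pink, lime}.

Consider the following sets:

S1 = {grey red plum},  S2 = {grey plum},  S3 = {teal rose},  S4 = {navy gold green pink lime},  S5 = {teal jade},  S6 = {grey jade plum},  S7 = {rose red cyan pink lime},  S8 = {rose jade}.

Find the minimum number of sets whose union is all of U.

Take {S3, S4, S6, S7}. Their union is {navy, teal, grey, gold, rose, red, jade, plum, green, cyan, pink, lime}, which is all 12 elements.
Only S4 contains navy, so S4 is forced; the remaining 7 elements need at least 3 more sets (each remaining set adds at most 3) — so at least 4 sets are needed, and 4 is optimal.

4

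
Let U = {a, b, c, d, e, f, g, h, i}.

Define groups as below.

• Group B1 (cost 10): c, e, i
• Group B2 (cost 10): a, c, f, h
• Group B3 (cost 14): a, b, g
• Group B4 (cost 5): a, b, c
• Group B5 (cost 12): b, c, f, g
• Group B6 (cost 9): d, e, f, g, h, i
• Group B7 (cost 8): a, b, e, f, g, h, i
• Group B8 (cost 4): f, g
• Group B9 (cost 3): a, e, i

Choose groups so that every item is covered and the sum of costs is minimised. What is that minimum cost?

14

B4, B6 together cover every item (B4 ∪ B6 = {a, b, c, d, e, f, g, h, i}); total cost 5 + 9 = 14.
The greedy pick B9, B7, B4, B6 costs 25; no covering selection beats 14.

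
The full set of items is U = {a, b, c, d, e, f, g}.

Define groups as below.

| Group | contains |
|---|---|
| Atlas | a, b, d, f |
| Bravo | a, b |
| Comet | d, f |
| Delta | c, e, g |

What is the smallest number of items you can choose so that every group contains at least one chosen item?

H = {b, c, d} meets every group (each contains at least one member of H), and |H| = 3.
The groups Bravo, Comet, Delta are pairwise disjoint, so any hitting set needs a separate item for each — at least 3. Hence 3 is optimal.

3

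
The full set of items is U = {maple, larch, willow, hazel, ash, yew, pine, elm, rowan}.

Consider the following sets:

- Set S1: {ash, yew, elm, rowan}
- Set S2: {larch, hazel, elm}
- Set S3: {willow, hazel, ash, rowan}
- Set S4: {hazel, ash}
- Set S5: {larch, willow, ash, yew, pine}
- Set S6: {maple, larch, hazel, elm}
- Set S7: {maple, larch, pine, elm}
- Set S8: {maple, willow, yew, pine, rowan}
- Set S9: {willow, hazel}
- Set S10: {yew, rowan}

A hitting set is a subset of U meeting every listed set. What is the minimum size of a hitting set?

H = {hazel, yew, elm} meets every set (each contains at least one member of H), and |H| = 3.
The sets S7, S9, S10 are pairwise disjoint, so any hitting set needs a separate item for each — at least 3. Hence 3 is optimal.

3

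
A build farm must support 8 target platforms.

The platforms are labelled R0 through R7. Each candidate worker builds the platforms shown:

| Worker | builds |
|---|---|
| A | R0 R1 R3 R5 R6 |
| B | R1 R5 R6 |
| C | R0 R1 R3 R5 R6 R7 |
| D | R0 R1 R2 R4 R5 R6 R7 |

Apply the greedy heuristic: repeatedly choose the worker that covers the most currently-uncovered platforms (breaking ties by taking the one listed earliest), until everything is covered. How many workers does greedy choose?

Greedy: pick D (covers 7 new) → pick A (covers 1 new). Total picks: 2.

2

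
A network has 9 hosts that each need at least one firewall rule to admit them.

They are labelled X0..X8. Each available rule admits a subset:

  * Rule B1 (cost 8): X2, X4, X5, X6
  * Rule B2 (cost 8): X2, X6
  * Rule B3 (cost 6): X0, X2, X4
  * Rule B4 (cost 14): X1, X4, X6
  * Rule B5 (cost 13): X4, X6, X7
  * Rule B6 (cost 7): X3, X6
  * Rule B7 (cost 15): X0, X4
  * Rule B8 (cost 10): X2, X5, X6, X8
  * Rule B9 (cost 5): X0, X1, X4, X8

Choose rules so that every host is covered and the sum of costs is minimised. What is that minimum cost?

33

B1, B5, B6, B9 together cover every host (B1 ∪ B5 ∪ B6 ∪ B9 = {X0, X1, X2, X3, X4, X5, X6, X7, X8}); total cost 8 + 13 + 7 + 5 = 33.
No covering selection has total cost below 33.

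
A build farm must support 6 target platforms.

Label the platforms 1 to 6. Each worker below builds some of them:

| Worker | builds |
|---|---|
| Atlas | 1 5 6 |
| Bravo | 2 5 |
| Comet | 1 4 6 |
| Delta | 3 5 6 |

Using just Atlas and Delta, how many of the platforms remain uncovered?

2

Union of Atlas, Delta = {1, 3, 5, 6}.
Not covered: 2, 4 — 2 platforms.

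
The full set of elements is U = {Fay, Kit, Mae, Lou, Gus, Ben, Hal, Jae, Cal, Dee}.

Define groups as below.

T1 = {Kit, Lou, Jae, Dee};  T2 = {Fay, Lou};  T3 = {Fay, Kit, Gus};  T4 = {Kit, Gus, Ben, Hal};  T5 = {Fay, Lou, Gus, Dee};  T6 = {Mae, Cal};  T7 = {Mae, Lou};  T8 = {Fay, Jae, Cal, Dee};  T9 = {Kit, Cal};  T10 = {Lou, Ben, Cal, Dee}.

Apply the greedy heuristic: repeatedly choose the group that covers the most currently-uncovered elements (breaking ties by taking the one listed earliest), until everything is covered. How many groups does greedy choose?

Greedy: pick T1 (covers 4 new) → pick T4 (covers 3 new) → pick T6 (covers 2 new) → pick T2 (covers 1 new). Total picks: 4.
(The true minimum cover uses only 3 groups, so greedy is not optimal here.)

4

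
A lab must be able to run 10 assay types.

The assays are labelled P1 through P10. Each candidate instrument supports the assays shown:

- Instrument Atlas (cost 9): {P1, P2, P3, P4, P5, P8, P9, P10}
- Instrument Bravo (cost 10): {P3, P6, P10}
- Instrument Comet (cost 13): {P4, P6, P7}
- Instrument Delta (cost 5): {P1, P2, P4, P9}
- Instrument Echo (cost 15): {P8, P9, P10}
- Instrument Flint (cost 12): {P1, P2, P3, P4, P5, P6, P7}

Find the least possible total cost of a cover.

21

Atlas, Flint together cover every assay (Atlas ∪ Flint = {P1, P2, P3, P4, P5, P6, P7, P8, P9, P10}); total cost 9 + 12 = 21.
No covering selection has total cost below 21.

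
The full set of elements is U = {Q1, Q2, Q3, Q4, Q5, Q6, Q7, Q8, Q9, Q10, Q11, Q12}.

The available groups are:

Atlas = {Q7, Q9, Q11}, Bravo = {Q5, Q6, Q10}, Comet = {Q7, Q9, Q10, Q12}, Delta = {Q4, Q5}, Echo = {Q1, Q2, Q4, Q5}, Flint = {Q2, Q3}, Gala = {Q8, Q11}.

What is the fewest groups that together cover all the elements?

Bravo and Comet and Echo and Flint and Gala together: Bravo ∪ Comet ∪ Echo ∪ Flint ∪ Gala = {Q1, Q2, Q3, Q4, Q5, Q6, Q7, Q8, Q9, Q10, Q11, Q12} — every element is covered.
No 4 of the 7 groups cover everything (all 35 combinations miss at least one element), so 5 is optimal.

5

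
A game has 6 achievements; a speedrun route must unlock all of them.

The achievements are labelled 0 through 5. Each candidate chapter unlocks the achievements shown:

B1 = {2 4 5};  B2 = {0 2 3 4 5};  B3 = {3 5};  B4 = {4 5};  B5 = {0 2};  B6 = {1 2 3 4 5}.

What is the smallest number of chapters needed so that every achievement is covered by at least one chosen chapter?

B5 and B6 together: B5 ∪ B6 = {0, 1, 2, 3, 4, 5} — every achievement is covered.
No single chapter has all 6 achievements (the largest, B2, has 5), so 2 is optimal.

2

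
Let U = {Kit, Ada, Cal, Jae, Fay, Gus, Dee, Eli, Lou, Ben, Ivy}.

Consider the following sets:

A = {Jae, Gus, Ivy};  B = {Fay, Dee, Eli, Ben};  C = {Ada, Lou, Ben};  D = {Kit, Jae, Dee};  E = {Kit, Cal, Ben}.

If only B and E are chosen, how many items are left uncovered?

Union of B, E = {Kit, Cal, Fay, Dee, Eli, Ben}.
Not covered: Ada, Jae, Gus, Lou, Ivy — 5 items.

5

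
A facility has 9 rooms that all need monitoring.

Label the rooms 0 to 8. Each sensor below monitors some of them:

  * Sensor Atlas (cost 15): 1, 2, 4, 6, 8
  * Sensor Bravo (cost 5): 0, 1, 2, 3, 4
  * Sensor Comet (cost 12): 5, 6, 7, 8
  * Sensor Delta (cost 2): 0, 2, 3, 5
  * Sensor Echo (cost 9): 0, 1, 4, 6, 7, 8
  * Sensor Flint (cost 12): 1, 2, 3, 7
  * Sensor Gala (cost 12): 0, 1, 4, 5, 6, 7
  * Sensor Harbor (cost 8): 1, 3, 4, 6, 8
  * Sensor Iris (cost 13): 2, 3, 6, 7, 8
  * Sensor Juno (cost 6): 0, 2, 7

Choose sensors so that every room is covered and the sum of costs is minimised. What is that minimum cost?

Delta, Echo together cover every room (Delta ∪ Echo = {0, 1, 2, 3, 4, 5, 6, 7, 8}); total cost 2 + 9 = 11.
No covering selection has total cost below 11.

11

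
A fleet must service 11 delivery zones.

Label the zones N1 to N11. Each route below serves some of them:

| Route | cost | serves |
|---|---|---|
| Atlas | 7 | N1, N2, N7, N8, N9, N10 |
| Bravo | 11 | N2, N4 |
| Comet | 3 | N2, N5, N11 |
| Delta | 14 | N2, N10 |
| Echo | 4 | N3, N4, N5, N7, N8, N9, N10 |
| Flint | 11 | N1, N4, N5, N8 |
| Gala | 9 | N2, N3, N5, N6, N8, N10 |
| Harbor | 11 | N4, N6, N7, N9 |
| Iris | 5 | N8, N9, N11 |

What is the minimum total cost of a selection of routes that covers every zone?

23

Atlas, Comet, Echo, Gala together cover every zone (Atlas ∪ Comet ∪ Echo ∪ Gala = {N1, N2, N3, N4, N5, N6, N7, N8, N9, N10, N11}); total cost 7 + 3 + 4 + 9 = 23.
No covering selection has total cost below 23.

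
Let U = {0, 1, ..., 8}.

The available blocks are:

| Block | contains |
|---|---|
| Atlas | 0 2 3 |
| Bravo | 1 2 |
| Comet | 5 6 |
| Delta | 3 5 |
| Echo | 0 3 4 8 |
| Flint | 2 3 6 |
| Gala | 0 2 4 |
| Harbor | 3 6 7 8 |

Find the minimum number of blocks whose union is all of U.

Bravo and Comet and Gala and Harbor together: Bravo ∪ Comet ∪ Gala ∪ Harbor = {0, 1, 2, 3, 4, 5, 6, 7, 8} — every item is covered.
No 3 of the 8 blocks cover everything (all 56 combinations miss at least one item), so 4 is optimal.

4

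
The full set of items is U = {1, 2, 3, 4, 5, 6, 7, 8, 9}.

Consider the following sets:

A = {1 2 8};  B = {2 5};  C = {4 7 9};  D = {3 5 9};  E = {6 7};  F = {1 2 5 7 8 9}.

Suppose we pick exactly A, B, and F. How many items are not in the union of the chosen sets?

3

Union of A, B, F = {1, 2, 5, 7, 8, 9}.
Not covered: 3, 4, 6 — 3 items.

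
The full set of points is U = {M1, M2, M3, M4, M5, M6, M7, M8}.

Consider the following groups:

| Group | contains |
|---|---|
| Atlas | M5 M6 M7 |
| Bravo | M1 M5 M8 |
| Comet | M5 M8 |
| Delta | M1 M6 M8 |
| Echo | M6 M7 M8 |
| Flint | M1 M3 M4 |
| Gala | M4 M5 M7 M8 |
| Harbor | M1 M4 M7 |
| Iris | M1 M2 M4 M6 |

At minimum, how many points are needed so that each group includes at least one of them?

3

Take H = {M1, M5, M8}. Each listed group contains at least one of these, so H is a hitting set of size 3.
No choice of 2 points meets every group, so 3 is the minimum.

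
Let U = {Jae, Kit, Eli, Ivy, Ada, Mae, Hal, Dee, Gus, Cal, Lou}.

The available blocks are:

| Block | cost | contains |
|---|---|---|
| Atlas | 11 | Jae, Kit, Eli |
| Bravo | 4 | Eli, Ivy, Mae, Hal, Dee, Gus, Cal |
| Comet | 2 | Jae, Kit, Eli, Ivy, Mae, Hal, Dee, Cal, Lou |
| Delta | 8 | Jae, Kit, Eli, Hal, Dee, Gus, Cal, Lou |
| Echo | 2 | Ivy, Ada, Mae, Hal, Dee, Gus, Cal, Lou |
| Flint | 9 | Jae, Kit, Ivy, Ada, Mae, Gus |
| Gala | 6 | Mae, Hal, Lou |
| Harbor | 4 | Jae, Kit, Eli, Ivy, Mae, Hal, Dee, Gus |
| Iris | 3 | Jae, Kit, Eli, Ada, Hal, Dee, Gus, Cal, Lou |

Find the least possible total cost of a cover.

4

Comet, Echo together cover every item (Comet ∪ Echo = {Jae, Kit, Eli, Ivy, Ada, Mae, Hal, Dee, Gus, Cal, Lou}); total cost 2 + 2 = 4.
No covering selection has total cost below 4.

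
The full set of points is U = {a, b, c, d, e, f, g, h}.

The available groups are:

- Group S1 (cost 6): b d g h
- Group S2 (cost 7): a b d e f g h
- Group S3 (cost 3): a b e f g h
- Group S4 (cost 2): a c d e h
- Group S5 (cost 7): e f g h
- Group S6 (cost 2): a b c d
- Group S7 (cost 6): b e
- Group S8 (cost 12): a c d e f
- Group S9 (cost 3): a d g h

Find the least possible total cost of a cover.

5

S3, S6 together cover every point (S3 ∪ S6 = {a, b, c, d, e, f, g, h}); total cost 3 + 2 = 5.
No covering selection has total cost below 5.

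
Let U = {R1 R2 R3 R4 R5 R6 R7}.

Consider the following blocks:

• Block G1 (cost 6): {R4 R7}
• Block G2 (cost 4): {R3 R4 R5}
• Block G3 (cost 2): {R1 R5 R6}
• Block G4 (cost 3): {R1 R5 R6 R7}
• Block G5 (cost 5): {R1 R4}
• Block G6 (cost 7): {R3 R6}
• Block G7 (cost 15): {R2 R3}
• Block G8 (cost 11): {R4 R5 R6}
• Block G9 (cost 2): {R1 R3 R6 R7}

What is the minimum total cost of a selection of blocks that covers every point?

G2, G7, G9 together cover every point (G2 ∪ G7 ∪ G9 = {R1, R2, R3, R4, R5, R6, R7}); total cost 4 + 15 + 2 = 21.
No covering selection has total cost below 21.

21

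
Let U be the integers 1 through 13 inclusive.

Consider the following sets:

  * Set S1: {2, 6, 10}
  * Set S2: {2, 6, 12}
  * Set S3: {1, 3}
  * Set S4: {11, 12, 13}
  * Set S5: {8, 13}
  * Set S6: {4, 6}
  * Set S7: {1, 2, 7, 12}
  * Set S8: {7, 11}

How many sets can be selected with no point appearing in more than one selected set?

4

S3, S5, S6, S8 are pairwise disjoint (S3={1,3}; S5={8,13}; S6={4,6}; S8={7,11}).
Every remaining set overlaps one of these, and no 5 of the listed sets are pairwise disjoint, so 4 is the maximum.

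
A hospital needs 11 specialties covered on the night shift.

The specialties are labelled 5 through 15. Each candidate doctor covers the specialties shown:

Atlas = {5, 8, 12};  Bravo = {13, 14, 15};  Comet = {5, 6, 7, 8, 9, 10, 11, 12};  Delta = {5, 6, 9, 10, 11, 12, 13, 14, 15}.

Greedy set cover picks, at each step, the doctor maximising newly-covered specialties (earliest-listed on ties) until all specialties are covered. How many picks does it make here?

2

Greedy: pick Delta (covers 9 new) → pick Comet (covers 2 new). Total picks: 2.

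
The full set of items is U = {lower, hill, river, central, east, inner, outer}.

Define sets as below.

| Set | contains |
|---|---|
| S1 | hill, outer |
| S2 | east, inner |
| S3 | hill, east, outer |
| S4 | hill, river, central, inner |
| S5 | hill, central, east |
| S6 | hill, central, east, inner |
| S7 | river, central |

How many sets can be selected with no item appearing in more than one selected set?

3

S1, S2, S7 are pairwise disjoint (S1={hill,outer}; S2={east,inner}; S7={river,central}).
Every remaining set overlaps one of these, and no 4 of the listed sets are pairwise disjoint, so 3 is the maximum.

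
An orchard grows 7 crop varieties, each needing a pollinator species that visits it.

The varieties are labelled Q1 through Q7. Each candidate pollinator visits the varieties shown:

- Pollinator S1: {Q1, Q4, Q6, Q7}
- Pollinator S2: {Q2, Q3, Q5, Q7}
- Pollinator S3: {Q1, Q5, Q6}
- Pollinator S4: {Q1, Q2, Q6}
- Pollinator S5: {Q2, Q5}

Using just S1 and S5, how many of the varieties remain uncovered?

Union of S1, S5 = {Q1, Q2, Q4, Q5, Q6, Q7}.
Not covered: Q3 — 1 variety.

1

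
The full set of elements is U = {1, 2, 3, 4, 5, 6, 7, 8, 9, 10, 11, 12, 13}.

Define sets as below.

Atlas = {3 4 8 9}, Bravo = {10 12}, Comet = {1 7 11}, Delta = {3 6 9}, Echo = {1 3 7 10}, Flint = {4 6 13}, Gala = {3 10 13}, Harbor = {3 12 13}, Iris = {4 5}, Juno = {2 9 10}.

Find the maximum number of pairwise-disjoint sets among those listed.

4

Comet, Harbor, Iris, Juno are pairwise disjoint (Comet={1,7,11}; Harbor={3,12,13}; Iris={4,5}; Juno={2,9,10}).
Every remaining set overlaps one of these, and no 5 of the listed sets are pairwise disjoint, so 4 is the maximum.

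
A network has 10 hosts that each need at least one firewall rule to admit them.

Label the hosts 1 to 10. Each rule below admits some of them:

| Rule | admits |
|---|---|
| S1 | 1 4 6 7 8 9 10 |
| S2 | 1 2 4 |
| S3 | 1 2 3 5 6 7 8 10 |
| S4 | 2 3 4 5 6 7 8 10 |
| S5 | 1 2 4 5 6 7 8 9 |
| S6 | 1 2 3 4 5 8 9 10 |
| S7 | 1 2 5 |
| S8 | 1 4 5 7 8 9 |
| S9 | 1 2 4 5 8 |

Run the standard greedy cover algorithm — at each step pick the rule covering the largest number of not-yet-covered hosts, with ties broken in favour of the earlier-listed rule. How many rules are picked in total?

2

Greedy: pick S3 (covers 8 new) → pick S1 (covers 2 new). Total picks: 2.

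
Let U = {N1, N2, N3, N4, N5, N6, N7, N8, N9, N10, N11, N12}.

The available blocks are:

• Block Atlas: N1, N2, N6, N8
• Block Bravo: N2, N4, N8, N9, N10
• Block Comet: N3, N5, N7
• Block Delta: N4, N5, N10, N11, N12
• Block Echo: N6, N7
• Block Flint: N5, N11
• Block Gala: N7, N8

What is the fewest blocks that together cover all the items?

Take {Atlas, Bravo, Comet, Delta}. Their union is {N1, N2, N3, N4, N5, N6, N7, N8, N9, N10, N11, N12}, which is all 12 items.
Only Bravo contains N9, so Bravo is forced; the remaining 7 items need at least 3 more blocks (each remaining block adds at most 3) — so at least 4 blocks are needed, and 4 is optimal.

4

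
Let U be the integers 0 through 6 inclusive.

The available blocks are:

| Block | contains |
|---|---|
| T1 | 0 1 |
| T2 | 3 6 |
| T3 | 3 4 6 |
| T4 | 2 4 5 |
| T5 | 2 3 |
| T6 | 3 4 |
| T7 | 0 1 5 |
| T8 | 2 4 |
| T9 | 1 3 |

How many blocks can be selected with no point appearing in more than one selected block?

3

T2, T7, T8 are pairwise disjoint (T2={3,6}; T7={0,1,5}; T8={2,4}).
Every remaining block overlaps one of these, and no 4 of the listed blocks are pairwise disjoint, so 3 is the maximum.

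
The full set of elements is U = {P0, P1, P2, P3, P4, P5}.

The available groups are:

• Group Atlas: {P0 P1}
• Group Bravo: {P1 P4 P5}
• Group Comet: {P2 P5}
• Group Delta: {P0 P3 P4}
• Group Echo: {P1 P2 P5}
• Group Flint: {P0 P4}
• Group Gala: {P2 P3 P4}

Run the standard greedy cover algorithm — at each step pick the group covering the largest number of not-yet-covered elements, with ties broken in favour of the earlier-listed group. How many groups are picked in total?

Greedy: pick Bravo (covers 3 new) → pick Delta (covers 2 new) → pick Comet (covers 1 new). Total picks: 3.
(The true minimum cover uses only 2 groups, so greedy is not optimal here.)

3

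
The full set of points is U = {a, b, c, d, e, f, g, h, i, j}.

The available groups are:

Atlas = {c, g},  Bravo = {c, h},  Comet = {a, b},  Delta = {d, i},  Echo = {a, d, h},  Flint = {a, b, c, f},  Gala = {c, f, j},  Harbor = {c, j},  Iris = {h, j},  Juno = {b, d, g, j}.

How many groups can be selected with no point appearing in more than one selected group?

Atlas, Comet, Delta, Iris are pairwise disjoint (Atlas={c,g}; Comet={a,b}; Delta={d,i}; Iris={h,j}).
Every remaining group overlaps one of these, and no 5 of the listed groups are pairwise disjoint, so 4 is the maximum.

4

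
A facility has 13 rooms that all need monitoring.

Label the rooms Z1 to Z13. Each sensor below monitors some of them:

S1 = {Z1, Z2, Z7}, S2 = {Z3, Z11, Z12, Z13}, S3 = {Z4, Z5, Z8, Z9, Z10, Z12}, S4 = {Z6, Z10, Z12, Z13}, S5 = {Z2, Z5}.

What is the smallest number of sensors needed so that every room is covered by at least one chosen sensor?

4

S1 and S2 and S3 and S4 together: S1 ∪ S2 ∪ S3 ∪ S4 = {Z1, Z2, Z3, Z4, Z5, Z6, Z7, Z8, Z9, Z10, Z11, Z12, Z13} — every room is covered.
Only S3 contains Z4, so S3 is forced; the remaining 7 rooms need at least 3 more sensors (each remaining sensor adds at most 3) — so at least 4 sensors are needed, and 4 is optimal.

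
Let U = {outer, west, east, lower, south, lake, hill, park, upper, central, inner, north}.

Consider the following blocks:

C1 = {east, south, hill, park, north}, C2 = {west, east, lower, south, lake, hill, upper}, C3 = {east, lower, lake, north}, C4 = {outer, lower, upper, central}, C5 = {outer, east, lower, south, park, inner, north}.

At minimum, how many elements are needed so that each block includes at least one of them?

Take H = {east, upper}. Each listed block contains at least one of these, so H is a hitting set of size 2.
The blocks C1, C4 are pairwise disjoint, so any hitting set needs a separate element for each — at least 2. Hence 2 is optimal.

2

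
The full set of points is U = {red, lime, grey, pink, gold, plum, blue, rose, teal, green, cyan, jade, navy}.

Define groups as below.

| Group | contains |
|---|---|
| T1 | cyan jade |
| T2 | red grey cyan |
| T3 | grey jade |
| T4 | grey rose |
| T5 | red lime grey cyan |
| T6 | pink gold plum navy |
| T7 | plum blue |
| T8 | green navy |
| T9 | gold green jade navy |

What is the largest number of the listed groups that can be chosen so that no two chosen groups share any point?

T1, T4, T7, T8 are pairwise disjoint (T1={cyan,jade}; T4={grey,rose}; T7={plum,blue}; T8={green,navy}).
Every remaining group overlaps one of these, and no 5 of the listed groups are pairwise disjoint, so 4 is the maximum.

4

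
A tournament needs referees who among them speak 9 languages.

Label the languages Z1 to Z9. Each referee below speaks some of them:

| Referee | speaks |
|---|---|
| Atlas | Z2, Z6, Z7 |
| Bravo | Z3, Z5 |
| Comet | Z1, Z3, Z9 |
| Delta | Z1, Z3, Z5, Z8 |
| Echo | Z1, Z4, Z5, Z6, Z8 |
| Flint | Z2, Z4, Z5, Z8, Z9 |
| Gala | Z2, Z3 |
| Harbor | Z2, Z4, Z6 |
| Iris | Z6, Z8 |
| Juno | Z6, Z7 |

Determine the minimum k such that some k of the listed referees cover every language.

3

Take {Atlas, Delta, Flint}. Their union is {Z1, Z2, Z3, Z4, Z5, Z6, Z7, Z8, Z9}, which is all 9 languages.
No 2 of the 10 referees cover everything (all 45 combinations miss at least one language), so 3 is optimal.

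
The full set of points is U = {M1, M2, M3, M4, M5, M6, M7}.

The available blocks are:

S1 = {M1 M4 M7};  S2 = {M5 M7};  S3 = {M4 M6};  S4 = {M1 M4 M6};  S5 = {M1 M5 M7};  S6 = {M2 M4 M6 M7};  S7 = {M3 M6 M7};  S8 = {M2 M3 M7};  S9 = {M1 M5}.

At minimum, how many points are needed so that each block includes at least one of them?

3

H = {M3, M4, M5} meets every block (each contains at least one member of H), and |H| = 3.
The blocks S3, S8, S9 are pairwise disjoint, so any hitting set needs a separate point for each — at least 3. Hence 3 is optimal.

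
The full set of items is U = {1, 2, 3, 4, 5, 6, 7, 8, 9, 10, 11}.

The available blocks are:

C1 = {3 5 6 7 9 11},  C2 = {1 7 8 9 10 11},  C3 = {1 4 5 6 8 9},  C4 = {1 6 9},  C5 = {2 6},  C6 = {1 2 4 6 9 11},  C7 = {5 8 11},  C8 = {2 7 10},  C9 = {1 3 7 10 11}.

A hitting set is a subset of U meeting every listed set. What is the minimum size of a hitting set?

3

Take H = {6, 10, 11}. Each listed block contains at least one of these, so H is a hitting set of size 3.
The blocks C4, C7, C8 are pairwise disjoint, so any hitting set needs a separate item for each — at least 3. Hence 3 is optimal.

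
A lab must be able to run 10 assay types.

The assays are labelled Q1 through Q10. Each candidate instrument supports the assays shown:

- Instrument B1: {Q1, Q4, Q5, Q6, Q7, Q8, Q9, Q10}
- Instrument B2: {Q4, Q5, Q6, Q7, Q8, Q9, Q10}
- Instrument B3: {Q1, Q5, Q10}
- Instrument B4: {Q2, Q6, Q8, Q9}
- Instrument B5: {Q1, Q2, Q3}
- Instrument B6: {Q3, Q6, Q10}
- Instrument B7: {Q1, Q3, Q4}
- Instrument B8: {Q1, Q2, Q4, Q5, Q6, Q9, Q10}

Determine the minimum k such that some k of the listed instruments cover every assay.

2

Take {B1, B5}. Their union is {Q1, Q2, Q3, Q4, Q5, Q6, Q7, Q8, Q9, Q10}, which is all 10 assays.
No single instrument has all 10 assays (the largest, B1, has 8), so 2 is optimal.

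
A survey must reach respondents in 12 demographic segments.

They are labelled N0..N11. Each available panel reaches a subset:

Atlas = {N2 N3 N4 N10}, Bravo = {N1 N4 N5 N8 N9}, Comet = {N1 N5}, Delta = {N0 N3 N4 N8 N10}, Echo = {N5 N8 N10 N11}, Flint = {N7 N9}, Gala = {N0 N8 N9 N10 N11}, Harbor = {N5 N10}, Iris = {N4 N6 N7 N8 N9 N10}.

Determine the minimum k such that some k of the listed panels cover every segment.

4

Take {Atlas, Comet, Gala, Iris}. Their union is {N0, N1, N2, N3, N4, N5, N6, N7, N8, N9, N10, N11}, which is all 12 segments.
Only Iris contains N6, so Iris is forced; the remaining 6 segments need at least 3 more panels (each remaining panel adds at most 2) — so at least 4 panels are needed, and 4 is optimal.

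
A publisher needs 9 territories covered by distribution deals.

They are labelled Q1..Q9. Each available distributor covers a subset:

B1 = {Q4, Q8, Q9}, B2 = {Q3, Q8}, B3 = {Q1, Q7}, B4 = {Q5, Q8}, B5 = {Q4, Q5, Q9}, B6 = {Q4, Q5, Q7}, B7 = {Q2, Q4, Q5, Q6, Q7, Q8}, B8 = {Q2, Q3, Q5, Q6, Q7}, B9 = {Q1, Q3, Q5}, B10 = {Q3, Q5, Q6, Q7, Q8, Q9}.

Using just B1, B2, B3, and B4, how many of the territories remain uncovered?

Union of B1, B2, B3, B4 = {Q1, Q3, Q4, Q5, Q7, Q8, Q9}.
Not covered: Q2, Q6 — 2 territories.

2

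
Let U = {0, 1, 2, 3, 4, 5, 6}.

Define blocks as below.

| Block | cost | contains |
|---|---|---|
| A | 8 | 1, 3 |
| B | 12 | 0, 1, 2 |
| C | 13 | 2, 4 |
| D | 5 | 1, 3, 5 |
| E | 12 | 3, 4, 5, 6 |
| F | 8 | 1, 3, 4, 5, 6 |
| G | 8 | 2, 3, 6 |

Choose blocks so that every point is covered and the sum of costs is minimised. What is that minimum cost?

B, F together cover every point (B ∪ F = {0, 1, 2, 3, 4, 5, 6}); total cost 12 + 8 = 20.
No covering selection has total cost below 20.

20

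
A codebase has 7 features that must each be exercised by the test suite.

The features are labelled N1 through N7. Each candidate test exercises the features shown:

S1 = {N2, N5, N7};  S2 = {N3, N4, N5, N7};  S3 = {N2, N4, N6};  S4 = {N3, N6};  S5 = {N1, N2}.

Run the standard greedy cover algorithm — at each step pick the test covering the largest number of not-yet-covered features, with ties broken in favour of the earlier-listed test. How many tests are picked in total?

3

Greedy: pick S2 (covers 4 new) → pick S3 (covers 2 new) → pick S5 (covers 1 new). Total picks: 3.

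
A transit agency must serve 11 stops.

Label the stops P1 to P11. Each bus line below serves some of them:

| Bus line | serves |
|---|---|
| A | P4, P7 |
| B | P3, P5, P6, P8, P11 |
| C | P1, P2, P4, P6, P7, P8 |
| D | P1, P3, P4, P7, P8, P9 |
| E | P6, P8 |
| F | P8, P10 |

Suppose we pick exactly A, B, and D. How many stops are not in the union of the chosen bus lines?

2

Union of A, B, D = {P1, P3, P4, P5, P6, P7, P8, P9, P11}.
Not covered: P2, P10 — 2 stops.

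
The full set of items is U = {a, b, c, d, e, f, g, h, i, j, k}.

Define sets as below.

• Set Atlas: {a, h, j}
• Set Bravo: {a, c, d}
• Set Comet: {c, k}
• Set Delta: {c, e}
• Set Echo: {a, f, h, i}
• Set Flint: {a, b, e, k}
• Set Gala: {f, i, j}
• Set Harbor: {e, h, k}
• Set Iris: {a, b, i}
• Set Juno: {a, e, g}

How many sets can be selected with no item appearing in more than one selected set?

Bravo, Gala, Harbor are pairwise disjoint (Bravo={a,c,d}; Gala={f,i,j}; Harbor={e,h,k}).
Every remaining set overlaps one of these, and no 4 of the listed sets are pairwise disjoint, so 3 is the maximum.

3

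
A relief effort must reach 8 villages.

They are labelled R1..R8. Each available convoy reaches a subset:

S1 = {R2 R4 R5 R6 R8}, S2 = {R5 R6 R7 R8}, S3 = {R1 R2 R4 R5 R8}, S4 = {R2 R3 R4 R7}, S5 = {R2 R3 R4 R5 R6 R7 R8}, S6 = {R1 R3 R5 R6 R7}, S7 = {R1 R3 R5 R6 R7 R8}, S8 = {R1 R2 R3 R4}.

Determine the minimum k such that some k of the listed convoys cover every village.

2

S3 and S6 together: S3 ∪ S6 = {R1, R2, R3, R4, R5, R6, R7, R8} — every village is covered.
No single convoy has all 8 villages (the largest, S5, has 7), so 2 is optimal.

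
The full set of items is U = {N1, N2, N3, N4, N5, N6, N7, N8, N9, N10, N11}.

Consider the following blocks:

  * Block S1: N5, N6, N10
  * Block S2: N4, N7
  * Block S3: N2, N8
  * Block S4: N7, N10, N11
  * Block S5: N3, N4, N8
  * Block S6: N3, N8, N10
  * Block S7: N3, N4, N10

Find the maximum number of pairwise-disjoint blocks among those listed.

S1, S2, S3 are pairwise disjoint (S1={N5,N6,N10}; S2={N4,N7}; S3={N2,N8}).
Every remaining block overlaps one of these, and no 4 of the listed blocks are pairwise disjoint, so 3 is the maximum.

3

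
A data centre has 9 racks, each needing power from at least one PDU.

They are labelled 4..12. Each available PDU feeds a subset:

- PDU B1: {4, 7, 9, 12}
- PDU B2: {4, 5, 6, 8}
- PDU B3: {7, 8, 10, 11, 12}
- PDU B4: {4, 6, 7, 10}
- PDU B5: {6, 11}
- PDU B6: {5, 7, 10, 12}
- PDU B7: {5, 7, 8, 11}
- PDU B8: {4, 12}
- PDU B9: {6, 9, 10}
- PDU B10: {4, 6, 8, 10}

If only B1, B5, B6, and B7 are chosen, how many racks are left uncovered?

Union of B1, B5, B6, B7 = {4, 5, 6, 7, 8, 9, 10, 11, 12} — that's every rack, so 0 are uncovered.

0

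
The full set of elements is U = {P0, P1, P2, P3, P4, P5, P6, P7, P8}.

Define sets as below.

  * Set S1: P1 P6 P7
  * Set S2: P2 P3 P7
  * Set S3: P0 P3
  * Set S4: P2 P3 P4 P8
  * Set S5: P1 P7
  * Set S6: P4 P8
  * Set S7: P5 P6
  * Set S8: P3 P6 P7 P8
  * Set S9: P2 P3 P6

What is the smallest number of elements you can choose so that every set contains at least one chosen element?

H = {P3, P4, P6, P7} meets every set (each contains at least one member of H), and |H| = 4.
The sets S3, S5, S6, S7 are pairwise disjoint, so any hitting set needs a separate element for each — at least 4. Hence 4 is optimal.

4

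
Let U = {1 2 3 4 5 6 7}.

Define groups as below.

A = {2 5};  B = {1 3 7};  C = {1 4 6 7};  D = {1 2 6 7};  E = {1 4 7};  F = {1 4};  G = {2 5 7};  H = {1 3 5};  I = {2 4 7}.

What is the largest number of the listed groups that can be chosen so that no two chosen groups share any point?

2

H, I are pairwise disjoint (H={1,3,5}; I={2,4,7}).
Every remaining group overlaps one of these, and no 3 of the listed groups are pairwise disjoint, so 2 is the maximum.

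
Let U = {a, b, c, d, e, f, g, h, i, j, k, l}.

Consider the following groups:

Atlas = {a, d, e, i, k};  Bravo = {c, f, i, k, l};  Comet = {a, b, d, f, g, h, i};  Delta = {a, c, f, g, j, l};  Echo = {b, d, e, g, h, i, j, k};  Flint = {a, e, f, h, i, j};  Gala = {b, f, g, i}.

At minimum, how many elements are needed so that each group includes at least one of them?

The 2 elements {f, i} hit every group.
No single element lies in every group, so at least 2 are needed and 2 is optimal.

2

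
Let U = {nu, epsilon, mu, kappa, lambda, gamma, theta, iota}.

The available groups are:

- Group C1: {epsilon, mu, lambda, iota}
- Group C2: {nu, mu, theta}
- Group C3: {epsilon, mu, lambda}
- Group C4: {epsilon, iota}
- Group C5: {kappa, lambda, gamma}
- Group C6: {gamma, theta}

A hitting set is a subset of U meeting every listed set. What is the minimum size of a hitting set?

H = {lambda, theta, iota} meets every group (each contains at least one member of H), and |H| = 3.
The groups C2, C4, C5 are pairwise disjoint, so any hitting set needs a separate item for each — at least 3. Hence 3 is optimal.

3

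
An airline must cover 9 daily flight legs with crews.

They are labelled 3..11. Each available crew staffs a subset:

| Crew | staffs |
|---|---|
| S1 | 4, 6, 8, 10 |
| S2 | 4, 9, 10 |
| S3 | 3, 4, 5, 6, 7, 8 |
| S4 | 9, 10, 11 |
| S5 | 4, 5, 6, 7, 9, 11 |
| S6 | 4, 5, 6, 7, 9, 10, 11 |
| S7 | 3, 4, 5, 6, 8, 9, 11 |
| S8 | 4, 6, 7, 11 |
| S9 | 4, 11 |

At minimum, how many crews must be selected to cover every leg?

Take {S3, S4}. Their union is {3, 4, 5, 6, 7, 8, 9, 10, 11}, which is all 9 legs.
No single crew has all 9 legs (the largest, S6, has 7), so 2 is optimal.

2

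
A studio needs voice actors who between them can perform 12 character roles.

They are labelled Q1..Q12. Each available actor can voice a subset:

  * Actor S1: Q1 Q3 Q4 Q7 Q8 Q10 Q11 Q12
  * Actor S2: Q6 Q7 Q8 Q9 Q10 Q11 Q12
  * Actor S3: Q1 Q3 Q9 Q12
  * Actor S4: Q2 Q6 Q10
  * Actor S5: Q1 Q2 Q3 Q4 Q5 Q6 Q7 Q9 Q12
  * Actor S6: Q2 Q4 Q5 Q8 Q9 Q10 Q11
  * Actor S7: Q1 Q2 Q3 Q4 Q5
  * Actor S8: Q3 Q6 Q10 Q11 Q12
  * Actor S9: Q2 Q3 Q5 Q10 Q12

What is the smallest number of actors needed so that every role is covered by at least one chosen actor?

S1 and S5 together: S1 ∪ S5 = {Q1, Q2, Q3, Q4, Q5, Q6, Q7, Q8, Q9, Q10, Q11, Q12} — every role is covered.
No single actor has all 12 roles (the largest, S5, has 9), so 2 is optimal.

2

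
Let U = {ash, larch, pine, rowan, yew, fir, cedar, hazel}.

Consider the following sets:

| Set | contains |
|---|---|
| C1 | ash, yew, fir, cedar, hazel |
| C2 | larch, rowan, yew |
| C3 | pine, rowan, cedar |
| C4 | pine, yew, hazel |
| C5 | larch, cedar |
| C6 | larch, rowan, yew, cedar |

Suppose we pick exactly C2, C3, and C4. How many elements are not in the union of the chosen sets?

2

Union of C2, C3, C4 = {larch, pine, rowan, yew, cedar, hazel}.
Not covered: ash, fir — 2 elements.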